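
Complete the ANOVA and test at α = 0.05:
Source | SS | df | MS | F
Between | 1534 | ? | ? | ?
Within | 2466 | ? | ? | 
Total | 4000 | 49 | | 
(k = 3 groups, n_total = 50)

df_between = 2, df_within = 47. MS_between = 767.0, MS_within = 52.47. F = 14.618, F_crit ≈ 3.195. Reject H₀.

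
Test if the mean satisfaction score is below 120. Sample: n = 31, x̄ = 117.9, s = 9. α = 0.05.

t = (117.9 - 120)/(9/√31) = -1.299, df = 30. Critical t = -1.697. Fail to reject H₀.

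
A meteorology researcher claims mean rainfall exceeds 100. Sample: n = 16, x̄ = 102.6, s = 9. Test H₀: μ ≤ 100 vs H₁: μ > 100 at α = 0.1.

t = (102.6 - 100)/(9/√16) = 1.156, df = 15. Critical t = 1.341. Fail to reject H₀.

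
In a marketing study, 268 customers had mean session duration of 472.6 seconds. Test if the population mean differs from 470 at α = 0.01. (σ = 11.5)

z = (x̄ - μ₀)/(σ/√n) = (472.6 - 470)/(11.5/√268) = 3.701. Critical value: ±2.576. Since |3.701| > 2.576, Reject H₀.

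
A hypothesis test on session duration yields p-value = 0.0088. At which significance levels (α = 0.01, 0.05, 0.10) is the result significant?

p = 0.0088. Significant at: α = 0.01, 0.05, 0.1.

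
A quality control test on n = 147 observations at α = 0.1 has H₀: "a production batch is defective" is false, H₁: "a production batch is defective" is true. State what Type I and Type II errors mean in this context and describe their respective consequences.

Type I (false positive): concluding that a production batch is defective when it is not — scrapping a good batch — wasted material and cost for no reason. Type II (false negative): failing to conclude that a production batch is defective when it is — shipping a defective batch — faulty products reach customers. Which is costlier depends on domain priorities and is a judgement call rather than a statistical fact.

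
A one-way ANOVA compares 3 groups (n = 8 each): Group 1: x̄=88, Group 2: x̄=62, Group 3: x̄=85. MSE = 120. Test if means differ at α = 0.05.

Grand mean = 78.33. SS_between = 3237.33, MS_between = 1618.67. F = 13.489, F_crit ≈ 3.467. Reject H₀.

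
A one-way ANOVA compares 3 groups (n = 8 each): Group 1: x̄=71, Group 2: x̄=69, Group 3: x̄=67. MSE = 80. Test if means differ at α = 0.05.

Grand mean = 69.0. SS_between = 64.0, MS_between = 32.0. F = 0.4, F_crit ≈ 3.467. Fail to reject H₀.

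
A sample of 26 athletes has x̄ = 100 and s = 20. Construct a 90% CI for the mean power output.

CI = x̄ ± t*(s/√n) = 100 ± 1.708(20/√26) = (93.3, 106.7)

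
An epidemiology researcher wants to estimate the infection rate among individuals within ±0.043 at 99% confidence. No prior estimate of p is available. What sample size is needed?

Conservative approach: use p = 0.5 (maximizes p(1-p) = 0.25). n = z²(0.25)/E² = 2.576²×0.25/0.043² = 897.2 → n = 898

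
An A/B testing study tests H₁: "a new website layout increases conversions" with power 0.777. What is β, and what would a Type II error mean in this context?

β = 1 - power = 1 - 0.777 = 0.223. A Type II error is failing to reject H₀ when H₀ is false (false negative) — here, failing to conclude that a new website layout increases conversions when in fact it is true. Consequence: discarding a layout that would have improved conversions — lost revenue.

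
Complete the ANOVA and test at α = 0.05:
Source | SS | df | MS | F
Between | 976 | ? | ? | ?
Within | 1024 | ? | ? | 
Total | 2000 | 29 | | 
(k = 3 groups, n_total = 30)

df_between = 2, df_within = 27. MS_between = 488.0, MS_within = 37.93. F = 12.867, F_crit ≈ 3.354. Reject H₀.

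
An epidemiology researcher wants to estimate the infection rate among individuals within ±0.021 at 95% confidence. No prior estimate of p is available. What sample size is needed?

Conservative approach: use p = 0.5 (maximizes p(1-p) = 0.25). n = z²(0.25)/E² = 1.96²×0.25/0.021² = 2177.8 → n = 2178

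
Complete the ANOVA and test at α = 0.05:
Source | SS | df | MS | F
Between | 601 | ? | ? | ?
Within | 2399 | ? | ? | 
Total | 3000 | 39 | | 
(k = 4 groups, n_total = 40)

df_between = 3, df_within = 36. MS_between = 200.33, MS_within = 66.64. F = 3.006, F_crit ≈ 2.866. Reject H₀.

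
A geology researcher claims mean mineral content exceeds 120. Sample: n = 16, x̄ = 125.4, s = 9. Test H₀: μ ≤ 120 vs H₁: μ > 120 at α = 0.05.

t = (125.4 - 120)/(9/√16) = 2.4, df = 15. Critical t = 1.753. Reject H₀.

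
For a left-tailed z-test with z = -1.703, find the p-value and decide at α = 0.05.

p = P(Z < -1.703) = Φ(-1.703) ≈ 0.0443. Since p < 0.05, reject H₀ (significant) at α = 0.05.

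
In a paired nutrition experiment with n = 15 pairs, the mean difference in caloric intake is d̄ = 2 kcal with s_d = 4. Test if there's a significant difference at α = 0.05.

t = d̄/(s_d/√n) = 2/(4/√15) = 1.936. df = 14, critical t = ±2.145. Fail to reject H₀.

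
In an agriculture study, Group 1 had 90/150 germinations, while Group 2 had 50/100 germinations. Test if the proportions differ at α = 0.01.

p̂₁ = 0.6, p̂₂ = 0.5, pooled p̂ = 0.56. z = 1.56. Critical: ±2.576. Fail to reject H₀.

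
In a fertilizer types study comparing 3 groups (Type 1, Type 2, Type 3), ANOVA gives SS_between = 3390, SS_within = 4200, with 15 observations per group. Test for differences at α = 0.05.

df_between = 2, df_within = 42. F = MS_between/MS_within = 1695.0/100.0 = 16.95. F_crit ≈ 3.22. Reject H₀. At least one mean differs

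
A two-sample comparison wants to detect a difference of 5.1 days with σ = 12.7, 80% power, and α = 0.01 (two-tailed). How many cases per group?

n per group = 2(z_α/2 + z_β)²σ²/d² = 2×(2.576 + 0.84)²×12.7²/5.1² = 144.7 → n = 145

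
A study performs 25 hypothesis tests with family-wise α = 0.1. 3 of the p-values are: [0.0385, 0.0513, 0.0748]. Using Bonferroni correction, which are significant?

Bonferroni α = 0.1/25 = 0.004. None of the given p-values are significant.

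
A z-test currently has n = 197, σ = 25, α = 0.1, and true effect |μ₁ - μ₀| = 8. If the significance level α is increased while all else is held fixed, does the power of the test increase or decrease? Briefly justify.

Power increases: a larger α lowers the critical value, so more of the H₁ sampling distribution falls in the rejection region.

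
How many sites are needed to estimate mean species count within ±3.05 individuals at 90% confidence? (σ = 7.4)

n = (z*σ/E)² = (1.645×7.4/3.05)² = 15.9 → n = 16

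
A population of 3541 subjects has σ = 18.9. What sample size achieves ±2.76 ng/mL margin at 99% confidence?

Without FPC: n₀ = (2.576×18.9/2.76)² = 311.17. With FPC: n = n₀N/(n₀+N-1) = 286.1 → n = 287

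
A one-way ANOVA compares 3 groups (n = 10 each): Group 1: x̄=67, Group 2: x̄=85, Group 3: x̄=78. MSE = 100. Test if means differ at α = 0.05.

Grand mean = 76.67. SS_between = 1646.67, MS_between = 823.33. F = 8.233, F_crit ≈ 3.354. Reject H₀.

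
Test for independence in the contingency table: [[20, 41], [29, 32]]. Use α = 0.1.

χ² = 2.763. df = 1, critical = 2.706. Reject H₀. Variables are dependent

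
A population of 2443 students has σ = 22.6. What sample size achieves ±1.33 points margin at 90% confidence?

Without FPC: n₀ = (1.645×22.6/1.33)² = 781.35. With FPC: n = n₀N/(n₀+N-1) = 592.2 → n = 593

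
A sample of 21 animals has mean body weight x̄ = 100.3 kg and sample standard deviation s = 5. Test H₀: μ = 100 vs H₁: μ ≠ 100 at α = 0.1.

t = (x̄ - μ₀)/(s/√n) = (100.3 - 100)/(5/√21) = 0.275. df = 20, critical t = ±1.725. Fail to reject H₀.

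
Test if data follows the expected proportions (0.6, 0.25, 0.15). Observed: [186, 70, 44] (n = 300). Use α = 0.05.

Expected: [180.0, 75.0, 45.0]. χ² = 0.556. df = 2, critical = 5.991. Fail to reject H₀.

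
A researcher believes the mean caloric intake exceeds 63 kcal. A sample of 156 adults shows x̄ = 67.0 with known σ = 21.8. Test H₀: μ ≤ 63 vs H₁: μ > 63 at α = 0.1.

z = 2.292. Critical value: 1.28. Reject H₀.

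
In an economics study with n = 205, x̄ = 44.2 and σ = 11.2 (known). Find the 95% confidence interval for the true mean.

CI = x̄ ± z*(σ/√n) = 44.2 ± 1.96(11.2/√205) = 44.2 ± 1.53 = (42.67, 45.73)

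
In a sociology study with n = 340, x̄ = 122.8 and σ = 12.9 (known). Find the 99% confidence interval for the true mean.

CI = x̄ ± z*(σ/√n) = 122.8 ± 2.576(12.9/√340) = 122.8 ± 1.8 = (121.0, 124.6)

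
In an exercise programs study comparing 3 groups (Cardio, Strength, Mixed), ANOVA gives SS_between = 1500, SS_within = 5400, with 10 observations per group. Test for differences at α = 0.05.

df_between = 2, df_within = 27. F = MS_between/MS_within = 750.0/200.0 = 3.75. F_crit ≈ 3.354. Reject H₀. At least one mean differs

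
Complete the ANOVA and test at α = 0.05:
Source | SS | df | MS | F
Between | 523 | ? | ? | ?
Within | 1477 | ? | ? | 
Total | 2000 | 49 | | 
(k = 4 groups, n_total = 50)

df_between = 3, df_within = 46. MS_between = 174.33, MS_within = 32.11. F = 5.429, F_crit ≈ 2.807. Reject H₀.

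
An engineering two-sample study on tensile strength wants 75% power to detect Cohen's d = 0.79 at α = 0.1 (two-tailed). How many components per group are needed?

z_{α/2} = 1.645, z_β = Φ⁻¹(0.75) = 0.674. For medium effect (d = 0.79): n per group = 2(z_{α/2} + z_β)²/d² = 2(1.645 + 0.674)²/0.79² = 17.2 → 18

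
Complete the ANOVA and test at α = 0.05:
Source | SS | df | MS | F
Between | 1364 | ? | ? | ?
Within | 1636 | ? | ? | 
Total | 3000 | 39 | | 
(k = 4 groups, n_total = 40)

df_between = 3, df_within = 36. MS_between = 454.67, MS_within = 45.44. F = 10.005, F_crit ≈ 2.866. Reject H₀.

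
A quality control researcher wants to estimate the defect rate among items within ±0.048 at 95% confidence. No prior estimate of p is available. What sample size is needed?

Conservative approach: use p = 0.5 (maximizes p(1-p) = 0.25). n = z²(0.25)/E² = 1.96²×0.25/0.048² = 416.8 → n = 417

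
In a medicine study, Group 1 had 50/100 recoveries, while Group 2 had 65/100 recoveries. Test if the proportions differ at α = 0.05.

p̂₁ = 0.5, p̂₂ = 0.65, pooled p̂ = 0.575. z = -2.146. Critical: ±1.96. Reject H₀.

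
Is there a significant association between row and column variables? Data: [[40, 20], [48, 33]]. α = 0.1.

χ² = 0.806. df = 1, critical = 2.706. Fail to reject H₀. No evidence of dependence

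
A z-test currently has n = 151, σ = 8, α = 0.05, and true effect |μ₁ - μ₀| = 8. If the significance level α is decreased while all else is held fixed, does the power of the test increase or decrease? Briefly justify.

Power decreases: a smaller α raises the critical value, so less of the H₁ sampling distribution falls in the rejection region.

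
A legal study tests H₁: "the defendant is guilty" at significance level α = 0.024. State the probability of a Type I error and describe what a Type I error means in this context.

P(Type I error) = α = 0.024. A Type I error is rejecting H₀ when H₀ is actually true (false positive) — here, concluding that the defendant is guilty when in fact this is not the case. Consequence: convicting an innocent person.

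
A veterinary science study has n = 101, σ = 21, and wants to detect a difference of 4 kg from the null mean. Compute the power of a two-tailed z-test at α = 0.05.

SE = σ/√n = 21/√101 = 2.09. Non-centrality λ = d/SE = 4/2.09 = 1.914. Power ≈ Φ(λ - z_{α/2}) = Φ(1.914 - 1.96) = Φ(-0.046) = 0.482.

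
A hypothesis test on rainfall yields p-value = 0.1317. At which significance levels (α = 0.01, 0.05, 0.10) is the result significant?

p = 0.1317. Not significant at any of the given levels.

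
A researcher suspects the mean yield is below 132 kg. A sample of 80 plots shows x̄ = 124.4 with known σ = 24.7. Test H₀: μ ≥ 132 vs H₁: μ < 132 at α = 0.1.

z = -2.752. Critical value: -1.28. Reject H₀.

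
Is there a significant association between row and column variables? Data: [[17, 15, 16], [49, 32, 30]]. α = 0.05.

χ² = 1.142. df = 2, critical = 5.991. Fail to reject H₀. No evidence of dependence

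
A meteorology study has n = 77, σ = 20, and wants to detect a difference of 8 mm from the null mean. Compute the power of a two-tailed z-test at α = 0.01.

SE = σ/√n = 20/√77 = 2.279. Non-centrality λ = d/SE = 8/2.279 = 3.51. Power ≈ Φ(λ - z_{α/2}) = Φ(3.51 - 2.576) = Φ(0.934) = 0.825.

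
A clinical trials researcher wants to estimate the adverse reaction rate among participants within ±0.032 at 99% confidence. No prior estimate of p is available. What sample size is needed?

Conservative approach: use p = 0.5 (maximizes p(1-p) = 0.25). n = z²(0.25)/E² = 2.576²×0.25/0.032² = 1620.1 → n = 1621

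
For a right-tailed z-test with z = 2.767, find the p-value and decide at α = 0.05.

p = P(Z > 2.767) = 1 - Φ(2.767) ≈ 0.0028. Since p < 0.05, reject H₀ (significant) at α = 0.05.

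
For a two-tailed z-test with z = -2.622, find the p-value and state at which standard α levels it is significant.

p = 2·P(Z > |-2.622|) = 2·(1 - Φ(2.622)) ≈ 0.0087. Significant at α = 0.1; Significant at α = 0.05; Significant at α = 0.01.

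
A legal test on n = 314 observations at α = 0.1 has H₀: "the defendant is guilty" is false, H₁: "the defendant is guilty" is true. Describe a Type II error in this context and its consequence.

Type II error: failing to reject H₀ when it is false — concluding that the defendant is guilty is not supported when in fact it is. Consequence: acquitting a guilty person.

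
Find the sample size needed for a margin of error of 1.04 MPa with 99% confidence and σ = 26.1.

n = (z*σ/E)² = (2.576×26.1/1.04)² = 4179.3 → n = 4180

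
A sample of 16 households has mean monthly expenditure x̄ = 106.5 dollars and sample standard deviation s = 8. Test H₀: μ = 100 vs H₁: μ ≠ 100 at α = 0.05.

t = (x̄ - μ₀)/(s/√n) = (106.5 - 100)/(8/√16) = 3.25. df = 15, critical t = ±2.131. Reject H₀.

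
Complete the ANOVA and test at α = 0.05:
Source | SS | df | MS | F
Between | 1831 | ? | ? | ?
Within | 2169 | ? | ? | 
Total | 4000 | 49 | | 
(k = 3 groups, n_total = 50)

df_between = 2, df_within = 47. MS_between = 915.5, MS_within = 46.15. F = 19.838, F_crit ≈ 3.195. Reject H₀.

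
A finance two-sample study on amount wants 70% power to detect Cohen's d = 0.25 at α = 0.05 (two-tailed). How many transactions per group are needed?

z_{α/2} = 1.96, z_β = Φ⁻¹(0.7) = 0.524. For small effect (d = 0.25): n per group = 2(z_{α/2} + z_β)²/d² = 2(1.96 + 0.524)²/0.25² = 197.4 → 198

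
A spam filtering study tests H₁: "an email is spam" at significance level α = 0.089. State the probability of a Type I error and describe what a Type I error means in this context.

P(Type I error) = α = 0.089. A Type I error is rejecting H₀ when H₀ is actually true (false positive) — here, concluding that an email is spam when in fact this is not the case. Consequence: a legitimate email is sent to the spam folder and the user misses it.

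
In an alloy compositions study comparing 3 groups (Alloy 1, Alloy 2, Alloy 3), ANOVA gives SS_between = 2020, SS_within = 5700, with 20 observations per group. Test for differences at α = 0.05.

df_between = 2, df_within = 57. F = MS_between/MS_within = 1010.0/100.0 = 10.1. F_crit ≈ 3.159. Reject H₀. At least one mean differs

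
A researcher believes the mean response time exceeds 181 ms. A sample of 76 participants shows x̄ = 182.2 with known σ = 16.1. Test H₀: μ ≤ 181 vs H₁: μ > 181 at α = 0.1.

z = 0.65. Critical value: 1.28. Fail to reject H₀.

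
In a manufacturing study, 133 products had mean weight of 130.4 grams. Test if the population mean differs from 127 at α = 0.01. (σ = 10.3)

z = (x̄ - μ₀)/(σ/√n) = (130.4 - 127)/(10.3/√133) = 3.807. Critical value: ±2.576. Since |3.807| > 2.576, Reject H₀.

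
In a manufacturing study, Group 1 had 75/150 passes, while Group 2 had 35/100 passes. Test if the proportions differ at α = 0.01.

p̂₁ = 0.5, p̂₂ = 0.35, pooled p̂ = 0.44. z = 2.341. Critical: ±2.576. Fail to reject H₀.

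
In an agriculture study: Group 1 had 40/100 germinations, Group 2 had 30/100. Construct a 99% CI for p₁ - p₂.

p̂₁ = 0.4, p̂₂ = 0.3. Difference = 0.1. CI = (-0.073, 0.273)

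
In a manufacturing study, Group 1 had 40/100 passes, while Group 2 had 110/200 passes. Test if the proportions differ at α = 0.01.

p̂₁ = 0.4, p̂₂ = 0.55, pooled p̂ = 0.5. z = -2.449. Critical: ±2.576. Fail to reject H₀.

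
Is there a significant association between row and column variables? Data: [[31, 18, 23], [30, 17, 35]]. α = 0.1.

χ² = 1.886. df = 2, critical = 4.605. Fail to reject H₀. No evidence of dependence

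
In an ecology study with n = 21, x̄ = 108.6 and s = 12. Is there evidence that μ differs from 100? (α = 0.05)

t = (x̄ - μ₀)/(s/√n) = (108.6 - 100)/(12/√21) = 3.284. df = 20, critical t = ±2.086. Reject H₀.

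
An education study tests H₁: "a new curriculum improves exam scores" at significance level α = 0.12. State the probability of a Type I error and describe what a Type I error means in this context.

P(Type I error) = α = 0.12. A Type I error is rejecting H₀ when H₀ is actually true (false positive) — here, concluding that a new curriculum improves exam scores when in fact this is not the case. Consequence: adopting a curriculum that gives no real benefit — disruption for nothing.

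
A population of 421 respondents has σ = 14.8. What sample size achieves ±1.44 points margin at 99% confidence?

Without FPC: n₀ = (2.576×14.8/1.44)² = 700.955. With FPC: n = n₀N/(n₀+N-1) = 263.3 → n = 264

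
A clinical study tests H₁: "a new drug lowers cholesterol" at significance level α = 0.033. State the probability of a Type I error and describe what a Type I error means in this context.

P(Type I error) = α = 0.033. A Type I error is rejecting H₀ when H₀ is actually true (false positive) — here, concluding that a new drug lowers cholesterol when in fact this is not the case. Consequence: approving an ineffective drug — patients take a useless medication and may skip effective alternatives.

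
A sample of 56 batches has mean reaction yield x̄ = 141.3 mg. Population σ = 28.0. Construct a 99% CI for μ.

CI = x̄ ± z*(σ/√n) = 141.3 ± 2.576(28.0/√56) = 141.3 ± 9.64 = (131.66, 150.94)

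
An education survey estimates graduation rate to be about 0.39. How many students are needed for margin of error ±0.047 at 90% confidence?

n = z²p(1-p)/E² = 1.645²×0.39×0.61/0.047² = 291.4 → n = 292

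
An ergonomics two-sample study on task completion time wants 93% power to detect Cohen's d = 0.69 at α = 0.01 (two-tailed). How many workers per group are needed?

z_{α/2} = 2.576, z_β = Φ⁻¹(0.93) = 1.476. For medium effect (d = 0.69): n per group = 2(z_{α/2} + z_β)²/d² = 2(2.576 + 1.476)²/0.69² = 69.0 → 69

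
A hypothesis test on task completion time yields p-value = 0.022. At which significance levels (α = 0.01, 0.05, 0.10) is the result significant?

p = 0.022. Significant at: α = 0.05, 0.1.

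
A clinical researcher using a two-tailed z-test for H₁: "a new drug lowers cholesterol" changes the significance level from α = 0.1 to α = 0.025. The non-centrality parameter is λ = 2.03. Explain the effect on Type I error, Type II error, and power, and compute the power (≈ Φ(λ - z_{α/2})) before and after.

Decreasing α from 0.1 to 0.025:
• Type I error rate decreases (α is the Type I rate by definition).
• Critical value moves from z_{α/2} = 1.645 to 2.241, so power = Φ(λ - z_{α/2}) goes from Φ(2.03 - 1.645) = 0.65 to Φ(2.03 - 2.241) = 0.416.
• Type II error rate β = 1 - power therefore increases (0.35 → 0.584).
Appropriate when false positives are costly — here, approving an ineffective drug — patients take a useless medication and may skip effective alternatives.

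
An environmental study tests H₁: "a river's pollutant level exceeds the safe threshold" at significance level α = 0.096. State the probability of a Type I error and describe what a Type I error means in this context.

P(Type I error) = α = 0.096. A Type I error is rejecting H₀ when H₀ is actually true (false positive) — here, concluding that a river's pollutant level exceeds the safe threshold when in fact this is not the case. Consequence: shutting down a compliant factory unnecessarily.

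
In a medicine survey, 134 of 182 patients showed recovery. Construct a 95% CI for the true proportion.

p̂ = 0.736. CI = p̂ ± z*√(p̂(1-p̂)/n) = (0.672, 0.8)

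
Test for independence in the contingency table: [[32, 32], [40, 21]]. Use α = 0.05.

χ² = 3.102. df = 1, critical = 3.841. Fail to reject H₀. No evidence of dependence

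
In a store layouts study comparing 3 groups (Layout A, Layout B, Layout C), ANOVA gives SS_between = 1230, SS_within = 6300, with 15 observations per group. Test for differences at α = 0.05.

df_between = 2, df_within = 42. F = MS_between/MS_within = 615.0/150.0 = 4.1. F_crit ≈ 3.22. Reject H₀. At least one mean differs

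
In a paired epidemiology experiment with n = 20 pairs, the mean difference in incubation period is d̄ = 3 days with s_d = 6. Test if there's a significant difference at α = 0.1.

t = d̄/(s_d/√n) = 3/(6/√20) = 2.236. df = 19, critical t = ±1.729. Reject H₀.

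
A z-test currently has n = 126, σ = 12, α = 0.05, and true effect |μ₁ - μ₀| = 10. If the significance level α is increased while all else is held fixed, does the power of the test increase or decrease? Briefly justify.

Power increases: a larger α lowers the critical value, so more of the H₁ sampling distribution falls in the rejection region.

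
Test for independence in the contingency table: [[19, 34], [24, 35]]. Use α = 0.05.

χ² = 0.275. df = 1, critical = 3.841. Fail to reject H₀. No evidence of dependence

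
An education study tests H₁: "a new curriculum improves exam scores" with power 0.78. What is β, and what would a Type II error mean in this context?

β = 1 - power = 1 - 0.78 = 0.22. A Type II error is failing to reject H₀ when H₀ is false (false negative) — here, failing to conclude that a new curriculum improves exam scores when in fact it is true. Consequence: keeping the old curriculum when the new one would have helped students.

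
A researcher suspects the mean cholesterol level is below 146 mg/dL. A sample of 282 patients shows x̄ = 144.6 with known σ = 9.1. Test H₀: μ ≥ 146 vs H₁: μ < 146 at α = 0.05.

z = -2.584. Critical value: -1.645. Reject H₀.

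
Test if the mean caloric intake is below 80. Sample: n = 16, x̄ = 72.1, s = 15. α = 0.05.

t = (72.1 - 80)/(15/√16) = -2.107, df = 15. Critical t = -1.753. Reject H₀.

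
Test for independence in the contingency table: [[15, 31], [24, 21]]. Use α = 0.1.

χ² = 3.989. df = 1, critical = 2.706. Reject H₀. Variables are dependent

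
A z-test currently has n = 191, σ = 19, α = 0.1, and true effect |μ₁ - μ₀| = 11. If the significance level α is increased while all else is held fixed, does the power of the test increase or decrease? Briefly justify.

Power increases: a larger α lowers the critical value, so more of the H₁ sampling distribution falls in the rejection region.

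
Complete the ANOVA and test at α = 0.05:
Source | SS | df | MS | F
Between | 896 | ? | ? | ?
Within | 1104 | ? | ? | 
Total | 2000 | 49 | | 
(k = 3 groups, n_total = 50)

df_between = 2, df_within = 47. MS_between = 448.0, MS_within = 23.49. F = 19.072, F_crit ≈ 3.195. Reject H₀.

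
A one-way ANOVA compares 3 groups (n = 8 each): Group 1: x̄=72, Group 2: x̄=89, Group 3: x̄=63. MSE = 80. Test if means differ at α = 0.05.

Grand mean = 74.67. SS_between = 2789.33, MS_between = 1394.67. F = 17.433, F_crit ≈ 3.467. Reject H₀.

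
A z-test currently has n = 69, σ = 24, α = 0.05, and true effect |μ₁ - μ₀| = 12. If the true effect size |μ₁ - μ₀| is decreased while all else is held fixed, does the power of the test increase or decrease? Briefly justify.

Power decreases: a smaller true effect decreases the non-centrality λ = |μ₁ - μ₀|/(σ/√n).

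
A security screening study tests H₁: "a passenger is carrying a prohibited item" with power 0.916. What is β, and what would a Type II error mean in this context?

β = 1 - power = 1 - 0.916 = 0.084. A Type II error is failing to reject H₀ when H₀ is false (false negative) — here, failing to conclude that a passenger is carrying a prohibited item when in fact it is true. Consequence: letting a prohibited item through — security breach.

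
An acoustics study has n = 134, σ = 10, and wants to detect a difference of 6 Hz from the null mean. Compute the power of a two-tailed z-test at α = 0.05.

SE = σ/√n = 10/√134 = 0.864. Non-centrality λ = d/SE = 6/0.864 = 6.946. Power ≈ Φ(λ - z_{α/2}) = Φ(6.946 - 1.96) = Φ(4.986) = 1.0.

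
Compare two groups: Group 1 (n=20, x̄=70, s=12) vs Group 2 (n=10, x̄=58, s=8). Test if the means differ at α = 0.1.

Pooled sp = 10.88. t = 2.849, df = 28. Critical t = ±1.701. Reject H₀.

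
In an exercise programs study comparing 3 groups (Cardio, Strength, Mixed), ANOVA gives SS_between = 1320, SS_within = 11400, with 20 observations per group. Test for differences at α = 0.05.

df_between = 2, df_within = 57. F = MS_between/MS_within = 660.0/200.0 = 3.3. F_crit ≈ 3.159. Reject H₀. At least one mean differs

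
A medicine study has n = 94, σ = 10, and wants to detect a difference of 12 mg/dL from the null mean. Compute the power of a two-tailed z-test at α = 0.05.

SE = σ/√n = 10/√94 = 1.031. Non-centrality λ = d/SE = 12/1.031 = 11.634. Power ≈ Φ(λ - z_{α/2}) = Φ(11.634 - 1.96) = Φ(9.674) = 1.0.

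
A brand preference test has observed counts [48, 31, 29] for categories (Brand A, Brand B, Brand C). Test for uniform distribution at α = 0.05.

Expected = 36 each. χ² = Σ(O-E)²/E = 6.056. df = 2, critical value = 5.991. Reject H₀.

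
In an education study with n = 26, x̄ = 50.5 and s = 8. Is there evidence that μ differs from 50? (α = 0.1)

t = (x̄ - μ₀)/(s/√n) = (50.5 - 50)/(8/√26) = 0.319. df = 25, critical t = ±1.708. Fail to reject H₀.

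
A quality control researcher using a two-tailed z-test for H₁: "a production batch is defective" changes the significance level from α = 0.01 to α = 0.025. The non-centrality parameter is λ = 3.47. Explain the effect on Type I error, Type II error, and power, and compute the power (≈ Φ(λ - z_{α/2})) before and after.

Increasing α from 0.01 to 0.025:
• Type I error rate increases (α is the Type I rate by definition).
• Critical value moves from z_{α/2} = 2.576 to 2.241, so power = Φ(λ - z_{α/2}) goes from Φ(3.47 - 2.576) = 0.814 to Φ(3.47 - 2.241) = 0.89.
• Type II error rate β = 1 - power therefore decreases (0.186 → 0.11).
Appropriate when false negatives are costly — here, shipping a defective batch — faulty products reach customers.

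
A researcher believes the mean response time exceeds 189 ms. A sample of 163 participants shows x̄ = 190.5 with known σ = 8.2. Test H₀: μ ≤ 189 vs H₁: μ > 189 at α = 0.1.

z = 2.335. Critical value: 1.28. Reject H₀.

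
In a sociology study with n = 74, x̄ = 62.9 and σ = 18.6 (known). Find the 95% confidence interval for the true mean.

CI = x̄ ± z*(σ/√n) = 62.9 ± 1.96(18.6/√74) = 62.9 ± 4.24 = (58.66, 67.14)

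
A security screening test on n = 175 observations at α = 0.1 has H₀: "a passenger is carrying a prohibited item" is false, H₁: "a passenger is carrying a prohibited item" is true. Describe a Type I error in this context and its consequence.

Type I error: rejecting H₀ when it is true — concluding that a passenger is carrying a prohibited item when in fact it is not. Consequence: detaining an innocent passenger — delay and inconvenience.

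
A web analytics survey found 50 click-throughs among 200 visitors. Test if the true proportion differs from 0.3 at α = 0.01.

p̂ = 0.25, p₀ = 0.3. z = (p̂ - p₀)/√(p₀(1-p₀)/n) = -1.543. Critical: ±2.576. Fail to reject H₀.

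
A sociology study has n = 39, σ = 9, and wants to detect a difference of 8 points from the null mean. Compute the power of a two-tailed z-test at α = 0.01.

SE = σ/√n = 9/√39 = 1.441. Non-centrality λ = d/SE = 8/1.441 = 5.551. Power ≈ Φ(λ - z_{α/2}) = Φ(5.551 - 2.576) = Φ(2.975) = 0.999.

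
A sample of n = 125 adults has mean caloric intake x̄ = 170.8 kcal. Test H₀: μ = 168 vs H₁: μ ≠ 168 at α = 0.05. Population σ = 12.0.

z = (x̄ - μ₀)/(σ/√n) = (170.8 - 168)/(12.0/√125) = 2.609. Critical value: ±1.96. Since |2.609| > 1.96, Reject H₀.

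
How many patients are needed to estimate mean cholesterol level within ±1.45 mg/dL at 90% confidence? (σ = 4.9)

n = (z*σ/E)² = (1.645×4.9/1.45)² = 30.9 → n = 31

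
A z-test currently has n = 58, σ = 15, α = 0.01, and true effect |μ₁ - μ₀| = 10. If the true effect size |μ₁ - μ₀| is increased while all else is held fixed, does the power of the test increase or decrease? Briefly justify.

Power increases: a larger true effect increases the non-centrality λ = |μ₁ - μ₀|/(σ/√n).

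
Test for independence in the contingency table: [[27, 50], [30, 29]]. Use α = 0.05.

χ² = 3.418. df = 1, critical = 3.841. Fail to reject H₀. No evidence of dependence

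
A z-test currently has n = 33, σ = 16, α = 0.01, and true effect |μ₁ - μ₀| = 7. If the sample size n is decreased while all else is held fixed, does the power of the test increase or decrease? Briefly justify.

Power decreases: a smaller n inflates the standard error σ/√n, pulling the sampling distribution under H₁ back toward the critical value.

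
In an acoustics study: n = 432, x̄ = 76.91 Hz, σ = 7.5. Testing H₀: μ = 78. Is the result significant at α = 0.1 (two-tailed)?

z = (76.91 - 78)/(7.5/√432) = -3.021. Since |z| > 1.645, significant at α = 0.1.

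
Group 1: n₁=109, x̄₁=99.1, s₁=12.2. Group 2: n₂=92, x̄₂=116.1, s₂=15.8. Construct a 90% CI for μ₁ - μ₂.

Difference = -17.0. SE = √(12.2²/109 + 15.8²/92) = 2.02. CI = (-20.32, -13.68)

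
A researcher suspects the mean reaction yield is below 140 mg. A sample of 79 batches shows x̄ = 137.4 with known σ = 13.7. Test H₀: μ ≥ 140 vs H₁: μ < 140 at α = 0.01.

z = -1.687. Critical value: -2.33. Fail to reject H₀.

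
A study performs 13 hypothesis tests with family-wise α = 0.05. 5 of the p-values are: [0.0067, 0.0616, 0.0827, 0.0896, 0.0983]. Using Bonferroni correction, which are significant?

Bonferroni α = 0.05/13 = 0.00385. None of the given p-values are significant.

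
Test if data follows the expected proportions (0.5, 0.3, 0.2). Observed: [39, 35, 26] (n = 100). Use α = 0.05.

Expected: [50.0, 30.0, 20.0]. χ² = 5.053. df = 2, critical = 5.991. Fail to reject H₀.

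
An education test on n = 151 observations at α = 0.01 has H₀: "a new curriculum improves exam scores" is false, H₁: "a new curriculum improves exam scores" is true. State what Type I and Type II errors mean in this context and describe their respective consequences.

Type I (false positive): concluding that a new curriculum improves exam scores when it is not — adopting a curriculum that gives no real benefit — disruption for nothing. Type II (false negative): failing to conclude that a new curriculum improves exam scores when it is — keeping the old curriculum when the new one would have helped students. Which is costlier depends on domain priorities and is a judgement call rather than a statistical fact.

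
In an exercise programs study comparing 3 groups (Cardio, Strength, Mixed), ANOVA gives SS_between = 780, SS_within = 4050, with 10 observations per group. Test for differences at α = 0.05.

df_between = 2, df_within = 27. F = MS_between/MS_within = 390.0/150.0 = 2.6. F_crit ≈ 3.354. Fail to reject H₀.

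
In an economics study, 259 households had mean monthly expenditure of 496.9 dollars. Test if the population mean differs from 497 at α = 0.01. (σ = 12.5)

z = (x̄ - μ₀)/(σ/√n) = (496.9 - 497)/(12.5/√259) = -0.129. Critical value: ±2.576. Since |-0.129| ≤ 2.576, Fail to reject H₀.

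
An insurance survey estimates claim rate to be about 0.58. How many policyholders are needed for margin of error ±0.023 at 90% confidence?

n = z²p(1-p)/E² = 1.645²×0.58×0.42/0.023² = 1246.1 → n = 1247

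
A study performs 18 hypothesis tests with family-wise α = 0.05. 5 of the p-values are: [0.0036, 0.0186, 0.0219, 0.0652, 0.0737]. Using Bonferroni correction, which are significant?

Bonferroni α = 0.05/18 = 0.00278. None of the given p-values are significant.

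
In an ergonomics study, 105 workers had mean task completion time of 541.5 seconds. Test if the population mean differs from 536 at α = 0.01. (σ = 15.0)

z = (x̄ - μ₀)/(σ/√n) = (541.5 - 536)/(15.0/√105) = 3.757. Critical value: ±2.576. Since |3.757| > 2.576, Reject H₀.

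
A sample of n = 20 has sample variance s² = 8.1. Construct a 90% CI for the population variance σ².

df = 19. χ²_{0.05} = 30.144, χ²_{0.95} = 10.117. CI for σ² = ((n-1)s²/χ²_{α/2}, (n-1)s²/χ²_{1-α/2}) = (19·8.1/30.144, 19·8.1/10.117) = (5.11, 15.21)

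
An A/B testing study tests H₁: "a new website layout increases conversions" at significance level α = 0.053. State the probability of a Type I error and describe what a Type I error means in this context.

P(Type I error) = α = 0.053. A Type I error is rejecting H₀ when H₀ is actually true (false positive) — here, concluding that a new website layout increases conversions when in fact this is not the case. Consequence: rolling out a layout that doesn't actually help — wasted engineering effort.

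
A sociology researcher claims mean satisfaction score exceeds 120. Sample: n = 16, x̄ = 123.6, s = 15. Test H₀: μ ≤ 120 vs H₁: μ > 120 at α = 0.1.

t = (123.6 - 120)/(15/√16) = 0.96, df = 15. Critical t = 1.341. Fail to reject H₀.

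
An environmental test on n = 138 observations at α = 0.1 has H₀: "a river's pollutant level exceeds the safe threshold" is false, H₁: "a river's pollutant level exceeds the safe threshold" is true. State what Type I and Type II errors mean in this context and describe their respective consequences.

Type I (false positive): concluding that a river's pollutant level exceeds the safe threshold when it is not — shutting down a compliant factory unnecessarily. Type II (false negative): failing to conclude that a river's pollutant level exceeds the safe threshold when it is — allowing unsafe pollution to continue. Which is costlier depends on domain priorities and is a judgement call rather than a statistical fact.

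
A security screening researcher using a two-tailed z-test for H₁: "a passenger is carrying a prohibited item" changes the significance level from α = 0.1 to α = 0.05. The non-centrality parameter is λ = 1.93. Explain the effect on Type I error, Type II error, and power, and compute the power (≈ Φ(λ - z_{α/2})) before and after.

Decreasing α from 0.1 to 0.05:
• Type I error rate decreases (α is the Type I rate by definition).
• Critical value moves from z_{α/2} = 1.645 to 1.96, so power = Φ(λ - z_{α/2}) goes from Φ(1.93 - 1.645) = 0.612 to Φ(1.93 - 1.96) = 0.488.
• Type II error rate β = 1 - power therefore increases (0.388 → 0.512).
Appropriate when false positives are costly — here, detaining an innocent passenger — delay and inconvenience.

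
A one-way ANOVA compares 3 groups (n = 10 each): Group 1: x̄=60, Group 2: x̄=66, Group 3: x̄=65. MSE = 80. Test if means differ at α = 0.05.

Grand mean = 63.67. SS_between = 206.67, MS_between = 103.33. F = 1.292, F_crit ≈ 3.354. Fail to reject H₀.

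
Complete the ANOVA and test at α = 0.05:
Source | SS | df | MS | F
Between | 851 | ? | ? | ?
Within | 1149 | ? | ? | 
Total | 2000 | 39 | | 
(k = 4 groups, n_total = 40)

df_between = 3, df_within = 36. MS_between = 283.67, MS_within = 31.92. F = 8.888, F_crit ≈ 2.866. Reject H₀.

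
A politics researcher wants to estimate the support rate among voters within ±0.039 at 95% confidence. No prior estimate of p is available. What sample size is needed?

Conservative approach: use p = 0.5 (maximizes p(1-p) = 0.25). n = z²(0.25)/E² = 1.96²×0.25/0.039² = 631.4 → n = 632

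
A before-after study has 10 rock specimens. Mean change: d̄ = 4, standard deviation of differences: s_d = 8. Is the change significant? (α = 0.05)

t = d̄/(s_d/√n) = 4/(8/√10) = 1.581. df = 9, critical t = ±2.262. Fail to reject H₀.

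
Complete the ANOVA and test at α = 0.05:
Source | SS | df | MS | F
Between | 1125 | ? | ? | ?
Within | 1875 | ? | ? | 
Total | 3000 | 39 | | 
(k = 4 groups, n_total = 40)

df_between = 3, df_within = 36. MS_between = 375.0, MS_within = 52.08. F = 7.2, F_crit ≈ 2.866. Reject H₀.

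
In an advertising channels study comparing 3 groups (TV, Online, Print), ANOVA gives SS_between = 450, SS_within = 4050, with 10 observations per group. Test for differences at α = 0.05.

df_between = 2, df_within = 27. F = MS_between/MS_within = 225.0/150.0 = 1.5. F_crit ≈ 3.354. Fail to reject H₀.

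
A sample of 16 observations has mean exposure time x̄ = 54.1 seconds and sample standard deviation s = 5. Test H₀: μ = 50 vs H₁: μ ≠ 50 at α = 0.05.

t = (x̄ - μ₀)/(s/√n) = (54.1 - 50)/(5/√16) = 3.28. df = 15, critical t = ±2.131. Reject H₀.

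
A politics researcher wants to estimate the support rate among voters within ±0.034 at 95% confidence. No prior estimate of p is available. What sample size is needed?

Conservative approach: use p = 0.5 (maximizes p(1-p) = 0.25). n = z²(0.25)/E² = 1.96²×0.25/0.034² = 830.8 → n = 831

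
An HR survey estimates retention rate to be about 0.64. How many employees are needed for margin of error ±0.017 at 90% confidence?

n = z²p(1-p)/E² = 1.645²×0.64×0.36/0.017² = 2157.3 → n = 2158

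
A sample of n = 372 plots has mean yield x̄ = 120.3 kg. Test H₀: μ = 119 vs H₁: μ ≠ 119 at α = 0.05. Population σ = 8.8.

z = (x̄ - μ₀)/(σ/√n) = (120.3 - 119)/(8.8/√372) = 2.849. Critical value: ±1.96. Since |2.849| > 1.96, Reject H₀.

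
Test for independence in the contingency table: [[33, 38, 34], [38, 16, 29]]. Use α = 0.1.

χ² = 7.237. df = 2, critical = 4.605. Reject H₀. Variables are dependent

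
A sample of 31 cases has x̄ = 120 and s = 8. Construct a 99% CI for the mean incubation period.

CI = x̄ ± t*(s/√n) = 120 ± 2.75(8/√31) = (116.05, 123.95)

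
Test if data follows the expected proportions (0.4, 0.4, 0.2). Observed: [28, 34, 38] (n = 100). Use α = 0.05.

Expected: [40.0, 40.0, 20.0]. χ² = 20.7. df = 2, critical = 5.991. Reject H₀.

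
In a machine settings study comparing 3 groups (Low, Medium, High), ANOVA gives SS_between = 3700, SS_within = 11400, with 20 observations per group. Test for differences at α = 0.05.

df_between = 2, df_within = 57. F = MS_between/MS_within = 1850.0/200.0 = 9.25. F_crit ≈ 3.159. Reject H₀. At least one mean differs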